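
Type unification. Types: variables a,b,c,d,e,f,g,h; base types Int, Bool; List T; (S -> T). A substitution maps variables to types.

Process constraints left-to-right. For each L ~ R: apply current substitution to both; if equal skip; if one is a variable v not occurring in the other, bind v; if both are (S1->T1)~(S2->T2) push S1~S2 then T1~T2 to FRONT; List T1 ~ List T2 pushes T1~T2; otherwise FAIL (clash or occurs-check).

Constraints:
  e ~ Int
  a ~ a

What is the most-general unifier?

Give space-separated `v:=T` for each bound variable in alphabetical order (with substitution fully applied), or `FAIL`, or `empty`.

Answer: e:=Int

Derivation:
step 1: unify e ~ Int  [subst: {-} | 1 pending]
  bind e := Int
step 2: unify a ~ a  [subst: {e:=Int} | 0 pending]
  -> identical, skip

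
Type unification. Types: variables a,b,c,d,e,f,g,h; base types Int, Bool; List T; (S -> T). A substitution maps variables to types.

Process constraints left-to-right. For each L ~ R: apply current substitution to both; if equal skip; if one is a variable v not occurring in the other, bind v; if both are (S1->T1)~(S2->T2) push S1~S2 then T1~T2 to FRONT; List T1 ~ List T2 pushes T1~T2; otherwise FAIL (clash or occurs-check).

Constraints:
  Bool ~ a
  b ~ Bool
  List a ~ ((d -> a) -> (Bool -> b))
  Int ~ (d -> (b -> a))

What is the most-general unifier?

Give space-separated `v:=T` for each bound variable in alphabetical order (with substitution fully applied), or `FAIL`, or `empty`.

Answer: FAIL

Derivation:
step 1: unify Bool ~ a  [subst: {-} | 3 pending]
  bind a := Bool
step 2: unify b ~ Bool  [subst: {a:=Bool} | 2 pending]
  bind b := Bool
step 3: unify List Bool ~ ((d -> Bool) -> (Bool -> Bool))  [subst: {a:=Bool, b:=Bool} | 1 pending]
  clash: List Bool vs ((d -> Bool) -> (Bool -> Bool))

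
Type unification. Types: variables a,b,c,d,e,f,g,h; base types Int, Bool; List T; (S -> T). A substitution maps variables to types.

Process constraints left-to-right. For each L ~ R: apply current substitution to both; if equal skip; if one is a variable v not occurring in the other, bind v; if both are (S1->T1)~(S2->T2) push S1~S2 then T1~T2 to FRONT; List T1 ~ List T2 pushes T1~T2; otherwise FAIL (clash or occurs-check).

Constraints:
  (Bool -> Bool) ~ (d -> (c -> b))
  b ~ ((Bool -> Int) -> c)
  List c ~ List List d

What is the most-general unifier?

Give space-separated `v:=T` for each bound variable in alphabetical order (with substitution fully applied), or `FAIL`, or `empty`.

Answer: FAIL

Derivation:
step 1: unify (Bool -> Bool) ~ (d -> (c -> b))  [subst: {-} | 2 pending]
  -> decompose arrow: push Bool~d, Bool~(c -> b)
step 2: unify Bool ~ d  [subst: {-} | 3 pending]
  bind d := Bool
step 3: unify Bool ~ (c -> b)  [subst: {d:=Bool} | 2 pending]
  clash: Bool vs (c -> b)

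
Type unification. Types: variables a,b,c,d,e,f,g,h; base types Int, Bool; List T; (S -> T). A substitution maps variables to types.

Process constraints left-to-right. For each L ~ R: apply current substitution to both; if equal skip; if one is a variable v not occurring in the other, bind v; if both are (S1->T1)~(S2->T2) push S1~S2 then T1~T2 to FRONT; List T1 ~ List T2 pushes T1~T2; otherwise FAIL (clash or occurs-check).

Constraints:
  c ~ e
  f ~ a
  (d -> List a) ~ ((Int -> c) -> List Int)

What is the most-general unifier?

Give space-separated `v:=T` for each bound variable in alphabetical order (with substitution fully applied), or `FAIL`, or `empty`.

step 1: unify c ~ e  [subst: {-} | 2 pending]
  bind c := e
step 2: unify f ~ a  [subst: {c:=e} | 1 pending]
  bind f := a
step 3: unify (d -> List a) ~ ((Int -> e) -> List Int)  [subst: {c:=e, f:=a} | 0 pending]
  -> decompose arrow: push d~(Int -> e), List a~List Int
step 4: unify d ~ (Int -> e)  [subst: {c:=e, f:=a} | 1 pending]
  bind d := (Int -> e)
step 5: unify List a ~ List Int  [subst: {c:=e, f:=a, d:=(Int -> e)} | 0 pending]
  -> decompose List: push a~Int
step 6: unify a ~ Int  [subst: {c:=e, f:=a, d:=(Int -> e)} | 0 pending]
  bind a := Int

Answer: a:=Int c:=e d:=(Int -> e) f:=Int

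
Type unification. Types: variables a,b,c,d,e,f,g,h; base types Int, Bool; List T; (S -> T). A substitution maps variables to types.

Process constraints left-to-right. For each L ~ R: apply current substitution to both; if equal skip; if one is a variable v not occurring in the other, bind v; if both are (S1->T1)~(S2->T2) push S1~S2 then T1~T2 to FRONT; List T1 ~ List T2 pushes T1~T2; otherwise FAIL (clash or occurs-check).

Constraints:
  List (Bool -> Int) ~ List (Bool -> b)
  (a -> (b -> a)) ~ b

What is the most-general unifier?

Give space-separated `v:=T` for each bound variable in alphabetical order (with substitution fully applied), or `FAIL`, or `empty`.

step 1: unify List (Bool -> Int) ~ List (Bool -> b)  [subst: {-} | 1 pending]
  -> decompose List: push (Bool -> Int)~(Bool -> b)
step 2: unify (Bool -> Int) ~ (Bool -> b)  [subst: {-} | 1 pending]
  -> decompose arrow: push Bool~Bool, Int~b
step 3: unify Bool ~ Bool  [subst: {-} | 2 pending]
  -> identical, skip
step 4: unify Int ~ b  [subst: {-} | 1 pending]
  bind b := Int
step 5: unify (a -> (Int -> a)) ~ Int  [subst: {b:=Int} | 0 pending]
  clash: (a -> (Int -> a)) vs Int

Answer: FAIL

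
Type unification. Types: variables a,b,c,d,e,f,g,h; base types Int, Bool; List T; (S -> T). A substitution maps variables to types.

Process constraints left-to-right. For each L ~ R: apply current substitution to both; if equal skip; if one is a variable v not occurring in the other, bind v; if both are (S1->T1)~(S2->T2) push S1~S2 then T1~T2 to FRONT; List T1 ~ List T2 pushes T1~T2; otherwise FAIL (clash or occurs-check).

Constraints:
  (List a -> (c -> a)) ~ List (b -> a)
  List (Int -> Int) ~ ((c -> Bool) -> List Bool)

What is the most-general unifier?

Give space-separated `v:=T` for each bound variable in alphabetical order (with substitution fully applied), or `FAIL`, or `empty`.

step 1: unify (List a -> (c -> a)) ~ List (b -> a)  [subst: {-} | 1 pending]
  clash: (List a -> (c -> a)) vs List (b -> a)

Answer: FAIL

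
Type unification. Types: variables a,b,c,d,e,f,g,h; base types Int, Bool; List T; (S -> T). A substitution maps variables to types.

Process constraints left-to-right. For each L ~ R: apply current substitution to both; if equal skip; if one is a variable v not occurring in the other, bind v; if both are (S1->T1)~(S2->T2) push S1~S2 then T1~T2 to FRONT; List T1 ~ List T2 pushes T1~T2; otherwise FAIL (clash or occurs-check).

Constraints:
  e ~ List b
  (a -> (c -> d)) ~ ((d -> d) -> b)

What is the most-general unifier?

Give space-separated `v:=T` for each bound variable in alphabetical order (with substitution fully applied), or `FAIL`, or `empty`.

step 1: unify e ~ List b  [subst: {-} | 1 pending]
  bind e := List b
step 2: unify (a -> (c -> d)) ~ ((d -> d) -> b)  [subst: {e:=List b} | 0 pending]
  -> decompose arrow: push a~(d -> d), (c -> d)~b
step 3: unify a ~ (d -> d)  [subst: {e:=List b} | 1 pending]
  bind a := (d -> d)
step 4: unify (c -> d) ~ b  [subst: {e:=List b, a:=(d -> d)} | 0 pending]
  bind b := (c -> d)

Answer: a:=(d -> d) b:=(c -> d) e:=List (c -> d)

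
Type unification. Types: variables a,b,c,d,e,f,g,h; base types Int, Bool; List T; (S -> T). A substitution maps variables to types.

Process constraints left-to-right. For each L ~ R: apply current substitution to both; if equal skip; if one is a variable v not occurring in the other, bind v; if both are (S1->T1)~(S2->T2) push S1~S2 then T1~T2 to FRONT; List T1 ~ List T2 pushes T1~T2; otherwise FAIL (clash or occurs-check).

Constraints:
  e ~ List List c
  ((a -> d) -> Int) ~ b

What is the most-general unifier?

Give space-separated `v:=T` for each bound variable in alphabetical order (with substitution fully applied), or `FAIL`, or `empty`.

Answer: b:=((a -> d) -> Int) e:=List List c

Derivation:
step 1: unify e ~ List List c  [subst: {-} | 1 pending]
  bind e := List List c
step 2: unify ((a -> d) -> Int) ~ b  [subst: {e:=List List c} | 0 pending]
  bind b := ((a -> d) -> Int)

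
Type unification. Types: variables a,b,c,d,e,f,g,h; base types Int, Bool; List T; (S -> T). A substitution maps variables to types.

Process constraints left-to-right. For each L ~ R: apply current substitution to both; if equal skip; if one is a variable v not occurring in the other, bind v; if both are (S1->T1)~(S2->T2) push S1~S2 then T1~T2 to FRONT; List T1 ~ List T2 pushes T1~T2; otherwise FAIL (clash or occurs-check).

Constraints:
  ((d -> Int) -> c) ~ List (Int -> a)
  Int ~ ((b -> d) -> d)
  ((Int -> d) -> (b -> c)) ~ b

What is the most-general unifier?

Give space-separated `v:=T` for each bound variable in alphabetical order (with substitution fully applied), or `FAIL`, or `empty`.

step 1: unify ((d -> Int) -> c) ~ List (Int -> a)  [subst: {-} | 2 pending]
  clash: ((d -> Int) -> c) vs List (Int -> a)

Answer: FAIL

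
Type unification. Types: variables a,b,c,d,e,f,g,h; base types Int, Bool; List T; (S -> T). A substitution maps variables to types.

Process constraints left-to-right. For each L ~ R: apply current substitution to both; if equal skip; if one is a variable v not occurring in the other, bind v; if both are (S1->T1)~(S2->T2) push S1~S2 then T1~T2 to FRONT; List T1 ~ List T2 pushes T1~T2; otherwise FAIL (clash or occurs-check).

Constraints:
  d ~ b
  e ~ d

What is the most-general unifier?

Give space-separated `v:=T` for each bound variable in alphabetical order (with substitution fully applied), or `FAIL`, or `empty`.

step 1: unify d ~ b  [subst: {-} | 1 pending]
  bind d := b
step 2: unify e ~ b  [subst: {d:=b} | 0 pending]
  bind e := b

Answer: d:=b e:=b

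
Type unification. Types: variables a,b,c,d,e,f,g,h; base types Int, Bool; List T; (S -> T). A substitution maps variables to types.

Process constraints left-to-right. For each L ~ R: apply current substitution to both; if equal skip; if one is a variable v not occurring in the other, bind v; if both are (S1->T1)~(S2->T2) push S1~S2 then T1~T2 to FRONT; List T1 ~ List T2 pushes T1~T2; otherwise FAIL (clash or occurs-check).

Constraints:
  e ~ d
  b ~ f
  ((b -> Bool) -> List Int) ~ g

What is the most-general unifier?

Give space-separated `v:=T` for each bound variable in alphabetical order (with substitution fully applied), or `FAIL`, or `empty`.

step 1: unify e ~ d  [subst: {-} | 2 pending]
  bind e := d
step 2: unify b ~ f  [subst: {e:=d} | 1 pending]
  bind b := f
step 3: unify ((f -> Bool) -> List Int) ~ g  [subst: {e:=d, b:=f} | 0 pending]
  bind g := ((f -> Bool) -> List Int)

Answer: b:=f e:=d g:=((f -> Bool) -> List Int)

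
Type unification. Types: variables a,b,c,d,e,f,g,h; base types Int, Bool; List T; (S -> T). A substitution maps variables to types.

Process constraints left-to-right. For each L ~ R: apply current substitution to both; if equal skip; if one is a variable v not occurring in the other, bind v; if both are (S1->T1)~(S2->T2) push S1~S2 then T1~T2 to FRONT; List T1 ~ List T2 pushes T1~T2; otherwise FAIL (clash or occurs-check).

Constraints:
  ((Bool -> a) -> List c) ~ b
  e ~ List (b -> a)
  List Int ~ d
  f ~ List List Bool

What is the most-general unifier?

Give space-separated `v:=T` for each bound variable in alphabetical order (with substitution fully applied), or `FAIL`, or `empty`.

step 1: unify ((Bool -> a) -> List c) ~ b  [subst: {-} | 3 pending]
  bind b := ((Bool -> a) -> List c)
step 2: unify e ~ List (((Bool -> a) -> List c) -> a)  [subst: {b:=((Bool -> a) -> List c)} | 2 pending]
  bind e := List (((Bool -> a) -> List c) -> a)
step 3: unify List Int ~ d  [subst: {b:=((Bool -> a) -> List c), e:=List (((Bool -> a) -> List c) -> a)} | 1 pending]
  bind d := List Int
step 4: unify f ~ List List Bool  [subst: {b:=((Bool -> a) -> List c), e:=List (((Bool -> a) -> List c) -> a), d:=List Int} | 0 pending]
  bind f := List List Bool

Answer: b:=((Bool -> a) -> List c) d:=List Int e:=List (((Bool -> a) -> List c) -> a) f:=List List Bool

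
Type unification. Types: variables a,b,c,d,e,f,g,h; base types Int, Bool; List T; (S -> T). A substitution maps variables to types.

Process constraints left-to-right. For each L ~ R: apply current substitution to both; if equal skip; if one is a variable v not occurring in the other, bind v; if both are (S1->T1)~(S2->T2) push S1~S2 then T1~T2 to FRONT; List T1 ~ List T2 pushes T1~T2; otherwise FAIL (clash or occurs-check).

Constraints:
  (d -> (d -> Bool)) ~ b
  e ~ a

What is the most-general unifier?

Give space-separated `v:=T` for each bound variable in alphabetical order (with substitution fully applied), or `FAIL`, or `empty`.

step 1: unify (d -> (d -> Bool)) ~ b  [subst: {-} | 1 pending]
  bind b := (d -> (d -> Bool))
step 2: unify e ~ a  [subst: {b:=(d -> (d -> Bool))} | 0 pending]
  bind e := a

Answer: b:=(d -> (d -> Bool)) e:=a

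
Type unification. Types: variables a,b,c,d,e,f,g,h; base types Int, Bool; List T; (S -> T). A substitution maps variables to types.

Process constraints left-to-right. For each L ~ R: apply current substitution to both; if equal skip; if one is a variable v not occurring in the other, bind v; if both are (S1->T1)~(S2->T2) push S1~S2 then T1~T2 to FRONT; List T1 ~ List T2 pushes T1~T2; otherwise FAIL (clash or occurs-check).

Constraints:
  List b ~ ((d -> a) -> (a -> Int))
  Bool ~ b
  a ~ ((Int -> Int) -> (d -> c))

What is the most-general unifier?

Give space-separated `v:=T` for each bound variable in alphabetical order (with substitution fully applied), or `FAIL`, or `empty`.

step 1: unify List b ~ ((d -> a) -> (a -> Int))  [subst: {-} | 2 pending]
  clash: List b vs ((d -> a) -> (a -> Int))

Answer: FAIL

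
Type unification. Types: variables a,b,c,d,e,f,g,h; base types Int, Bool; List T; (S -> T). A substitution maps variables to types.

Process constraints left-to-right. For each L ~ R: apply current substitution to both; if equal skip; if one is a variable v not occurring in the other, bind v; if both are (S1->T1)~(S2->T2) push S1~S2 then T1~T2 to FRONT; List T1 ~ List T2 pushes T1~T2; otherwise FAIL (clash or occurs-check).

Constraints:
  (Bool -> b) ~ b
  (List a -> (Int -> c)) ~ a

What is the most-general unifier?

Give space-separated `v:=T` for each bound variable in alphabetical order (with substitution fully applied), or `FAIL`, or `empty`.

Answer: FAIL

Derivation:
step 1: unify (Bool -> b) ~ b  [subst: {-} | 1 pending]
  occurs-check fail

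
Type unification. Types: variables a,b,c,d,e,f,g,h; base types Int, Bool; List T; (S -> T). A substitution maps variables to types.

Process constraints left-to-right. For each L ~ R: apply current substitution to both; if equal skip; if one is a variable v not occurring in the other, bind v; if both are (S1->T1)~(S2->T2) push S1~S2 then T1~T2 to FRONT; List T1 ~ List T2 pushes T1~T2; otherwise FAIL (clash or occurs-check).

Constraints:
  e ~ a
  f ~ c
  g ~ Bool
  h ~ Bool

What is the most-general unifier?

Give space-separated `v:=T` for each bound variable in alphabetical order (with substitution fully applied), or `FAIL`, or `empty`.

Answer: e:=a f:=c g:=Bool h:=Bool

Derivation:
step 1: unify e ~ a  [subst: {-} | 3 pending]
  bind e := a
step 2: unify f ~ c  [subst: {e:=a} | 2 pending]
  bind f := c
step 3: unify g ~ Bool  [subst: {e:=a, f:=c} | 1 pending]
  bind g := Bool
step 4: unify h ~ Bool  [subst: {e:=a, f:=c, g:=Bool} | 0 pending]
  bind h := Bool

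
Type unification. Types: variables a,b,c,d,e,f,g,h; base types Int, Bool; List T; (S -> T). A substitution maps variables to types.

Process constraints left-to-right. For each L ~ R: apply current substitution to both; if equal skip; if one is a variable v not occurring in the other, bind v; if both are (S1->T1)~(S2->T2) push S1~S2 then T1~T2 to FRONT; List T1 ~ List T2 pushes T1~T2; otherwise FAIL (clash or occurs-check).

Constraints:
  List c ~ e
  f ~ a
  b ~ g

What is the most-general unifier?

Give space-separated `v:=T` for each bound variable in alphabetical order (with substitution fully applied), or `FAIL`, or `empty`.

Answer: b:=g e:=List c f:=a

Derivation:
step 1: unify List c ~ e  [subst: {-} | 2 pending]
  bind e := List c
step 2: unify f ~ a  [subst: {e:=List c} | 1 pending]
  bind f := a
step 3: unify b ~ g  [subst: {e:=List c, f:=a} | 0 pending]
  bind b := g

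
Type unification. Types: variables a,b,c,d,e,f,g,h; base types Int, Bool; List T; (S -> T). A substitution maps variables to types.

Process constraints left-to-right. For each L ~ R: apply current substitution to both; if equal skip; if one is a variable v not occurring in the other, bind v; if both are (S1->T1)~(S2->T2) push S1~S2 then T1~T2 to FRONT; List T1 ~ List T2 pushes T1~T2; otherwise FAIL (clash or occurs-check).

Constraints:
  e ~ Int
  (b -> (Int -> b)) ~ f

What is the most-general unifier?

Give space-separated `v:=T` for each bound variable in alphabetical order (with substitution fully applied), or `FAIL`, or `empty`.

step 1: unify e ~ Int  [subst: {-} | 1 pending]
  bind e := Int
step 2: unify (b -> (Int -> b)) ~ f  [subst: {e:=Int} | 0 pending]
  bind f := (b -> (Int -> b))

Answer: e:=Int f:=(b -> (Int -> b))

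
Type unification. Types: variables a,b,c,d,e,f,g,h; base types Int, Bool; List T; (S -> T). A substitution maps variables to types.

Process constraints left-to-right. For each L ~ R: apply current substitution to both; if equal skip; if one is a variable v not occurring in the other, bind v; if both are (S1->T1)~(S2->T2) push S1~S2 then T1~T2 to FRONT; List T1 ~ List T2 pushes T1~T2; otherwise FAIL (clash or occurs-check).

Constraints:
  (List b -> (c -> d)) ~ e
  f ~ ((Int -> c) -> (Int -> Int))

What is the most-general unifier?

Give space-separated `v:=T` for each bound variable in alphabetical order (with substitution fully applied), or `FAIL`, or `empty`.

step 1: unify (List b -> (c -> d)) ~ e  [subst: {-} | 1 pending]
  bind e := (List b -> (c -> d))
step 2: unify f ~ ((Int -> c) -> (Int -> Int))  [subst: {e:=(List b -> (c -> d))} | 0 pending]
  bind f := ((Int -> c) -> (Int -> Int))

Answer: e:=(List b -> (c -> d)) f:=((Int -> c) -> (Int -> Int))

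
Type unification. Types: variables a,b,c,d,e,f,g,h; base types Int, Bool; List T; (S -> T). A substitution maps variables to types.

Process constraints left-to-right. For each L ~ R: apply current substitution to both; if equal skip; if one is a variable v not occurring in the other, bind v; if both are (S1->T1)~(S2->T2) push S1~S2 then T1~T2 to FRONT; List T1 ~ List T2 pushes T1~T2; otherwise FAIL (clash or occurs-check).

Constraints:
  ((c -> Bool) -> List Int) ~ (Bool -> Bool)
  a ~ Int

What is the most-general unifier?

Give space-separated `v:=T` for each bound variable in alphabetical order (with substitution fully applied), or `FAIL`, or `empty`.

step 1: unify ((c -> Bool) -> List Int) ~ (Bool -> Bool)  [subst: {-} | 1 pending]
  -> decompose arrow: push (c -> Bool)~Bool, List Int~Bool
step 2: unify (c -> Bool) ~ Bool  [subst: {-} | 2 pending]
  clash: (c -> Bool) vs Bool

Answer: FAIL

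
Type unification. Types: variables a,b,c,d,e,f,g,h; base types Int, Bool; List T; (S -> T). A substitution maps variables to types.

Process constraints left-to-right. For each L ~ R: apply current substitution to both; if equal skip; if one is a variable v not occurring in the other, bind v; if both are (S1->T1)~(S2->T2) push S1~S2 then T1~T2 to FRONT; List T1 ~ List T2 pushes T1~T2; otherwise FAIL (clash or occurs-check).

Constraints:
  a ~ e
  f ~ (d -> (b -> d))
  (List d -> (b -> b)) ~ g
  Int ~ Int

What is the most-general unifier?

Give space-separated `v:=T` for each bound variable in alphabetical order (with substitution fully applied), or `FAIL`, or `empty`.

step 1: unify a ~ e  [subst: {-} | 3 pending]
  bind a := e
step 2: unify f ~ (d -> (b -> d))  [subst: {a:=e} | 2 pending]
  bind f := (d -> (b -> d))
step 3: unify (List d -> (b -> b)) ~ g  [subst: {a:=e, f:=(d -> (b -> d))} | 1 pending]
  bind g := (List d -> (b -> b))
step 4: unify Int ~ Int  [subst: {a:=e, f:=(d -> (b -> d)), g:=(List d -> (b -> b))} | 0 pending]
  -> identical, skip

Answer: a:=e f:=(d -> (b -> d)) g:=(List d -> (b -> b))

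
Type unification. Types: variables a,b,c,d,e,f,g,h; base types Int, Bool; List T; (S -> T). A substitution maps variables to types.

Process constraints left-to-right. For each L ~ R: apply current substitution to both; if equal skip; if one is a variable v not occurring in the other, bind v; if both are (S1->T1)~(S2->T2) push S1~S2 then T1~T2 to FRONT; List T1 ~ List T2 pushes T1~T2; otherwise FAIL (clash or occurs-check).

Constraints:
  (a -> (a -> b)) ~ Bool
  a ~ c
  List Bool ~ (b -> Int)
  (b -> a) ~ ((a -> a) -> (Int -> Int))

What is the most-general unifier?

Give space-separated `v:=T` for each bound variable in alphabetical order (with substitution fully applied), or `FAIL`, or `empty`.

Answer: FAIL

Derivation:
step 1: unify (a -> (a -> b)) ~ Bool  [subst: {-} | 3 pending]
  clash: (a -> (a -> b)) vs Bool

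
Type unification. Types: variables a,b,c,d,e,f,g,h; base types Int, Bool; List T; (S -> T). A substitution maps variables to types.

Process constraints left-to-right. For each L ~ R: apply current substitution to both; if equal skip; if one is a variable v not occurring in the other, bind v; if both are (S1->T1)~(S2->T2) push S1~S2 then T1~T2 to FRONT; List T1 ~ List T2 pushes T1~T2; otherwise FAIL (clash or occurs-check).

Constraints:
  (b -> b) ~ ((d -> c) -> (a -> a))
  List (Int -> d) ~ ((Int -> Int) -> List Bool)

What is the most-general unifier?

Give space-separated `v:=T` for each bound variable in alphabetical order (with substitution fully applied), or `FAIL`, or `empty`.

step 1: unify (b -> b) ~ ((d -> c) -> (a -> a))  [subst: {-} | 1 pending]
  -> decompose arrow: push b~(d -> c), b~(a -> a)
step 2: unify b ~ (d -> c)  [subst: {-} | 2 pending]
  bind b := (d -> c)
step 3: unify (d -> c) ~ (a -> a)  [subst: {b:=(d -> c)} | 1 pending]
  -> decompose arrow: push d~a, c~a
step 4: unify d ~ a  [subst: {b:=(d -> c)} | 2 pending]
  bind d := a
step 5: unify c ~ a  [subst: {b:=(d -> c), d:=a} | 1 pending]
  bind c := a
step 6: unify List (Int -> a) ~ ((Int -> Int) -> List Bool)  [subst: {b:=(d -> c), d:=a, c:=a} | 0 pending]
  clash: List (Int -> a) vs ((Int -> Int) -> List Bool)

Answer: FAIL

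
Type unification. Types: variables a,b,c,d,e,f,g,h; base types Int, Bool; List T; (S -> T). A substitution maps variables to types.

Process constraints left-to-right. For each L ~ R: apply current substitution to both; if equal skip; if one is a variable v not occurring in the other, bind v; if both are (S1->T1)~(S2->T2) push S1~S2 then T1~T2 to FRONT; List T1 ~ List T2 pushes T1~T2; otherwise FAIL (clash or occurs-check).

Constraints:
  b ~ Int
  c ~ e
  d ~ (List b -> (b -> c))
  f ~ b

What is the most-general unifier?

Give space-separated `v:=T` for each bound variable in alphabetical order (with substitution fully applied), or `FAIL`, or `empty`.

Answer: b:=Int c:=e d:=(List Int -> (Int -> e)) f:=Int

Derivation:
step 1: unify b ~ Int  [subst: {-} | 3 pending]
  bind b := Int
step 2: unify c ~ e  [subst: {b:=Int} | 2 pending]
  bind c := e
step 3: unify d ~ (List Int -> (Int -> e))  [subst: {b:=Int, c:=e} | 1 pending]
  bind d := (List Int -> (Int -> e))
step 4: unify f ~ Int  [subst: {b:=Int, c:=e, d:=(List Int -> (Int -> e))} | 0 pending]
  bind f := Int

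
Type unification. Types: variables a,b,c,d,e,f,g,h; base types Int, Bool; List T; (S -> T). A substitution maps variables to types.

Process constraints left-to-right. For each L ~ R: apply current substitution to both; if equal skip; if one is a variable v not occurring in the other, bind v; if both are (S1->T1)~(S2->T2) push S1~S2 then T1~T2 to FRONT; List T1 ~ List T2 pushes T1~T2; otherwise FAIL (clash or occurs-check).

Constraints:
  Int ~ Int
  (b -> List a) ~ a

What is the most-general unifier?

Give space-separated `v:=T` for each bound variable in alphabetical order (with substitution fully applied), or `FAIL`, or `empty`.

Answer: FAIL

Derivation:
step 1: unify Int ~ Int  [subst: {-} | 1 pending]
  -> identical, skip
step 2: unify (b -> List a) ~ a  [subst: {-} | 0 pending]
  occurs-check fail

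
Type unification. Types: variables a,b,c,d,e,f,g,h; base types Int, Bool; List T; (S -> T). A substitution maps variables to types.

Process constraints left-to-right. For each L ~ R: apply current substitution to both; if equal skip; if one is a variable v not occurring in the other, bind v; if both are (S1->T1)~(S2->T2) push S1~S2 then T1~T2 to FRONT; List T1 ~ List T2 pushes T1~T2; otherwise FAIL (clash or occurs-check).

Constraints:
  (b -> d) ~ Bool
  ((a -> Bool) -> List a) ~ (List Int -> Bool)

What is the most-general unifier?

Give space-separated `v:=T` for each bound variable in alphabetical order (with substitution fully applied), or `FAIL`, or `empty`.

step 1: unify (b -> d) ~ Bool  [subst: {-} | 1 pending]
  clash: (b -> d) vs Bool

Answer: FAIL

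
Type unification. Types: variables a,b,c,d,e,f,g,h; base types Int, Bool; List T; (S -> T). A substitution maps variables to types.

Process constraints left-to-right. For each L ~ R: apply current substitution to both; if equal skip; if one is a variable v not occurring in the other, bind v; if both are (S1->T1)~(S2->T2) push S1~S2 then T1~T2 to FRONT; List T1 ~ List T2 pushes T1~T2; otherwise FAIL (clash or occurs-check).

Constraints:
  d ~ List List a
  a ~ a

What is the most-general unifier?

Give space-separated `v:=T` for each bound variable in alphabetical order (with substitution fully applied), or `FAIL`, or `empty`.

Answer: d:=List List a

Derivation:
step 1: unify d ~ List List a  [subst: {-} | 1 pending]
  bind d := List List a
step 2: unify a ~ a  [subst: {d:=List List a} | 0 pending]
  -> identical, skip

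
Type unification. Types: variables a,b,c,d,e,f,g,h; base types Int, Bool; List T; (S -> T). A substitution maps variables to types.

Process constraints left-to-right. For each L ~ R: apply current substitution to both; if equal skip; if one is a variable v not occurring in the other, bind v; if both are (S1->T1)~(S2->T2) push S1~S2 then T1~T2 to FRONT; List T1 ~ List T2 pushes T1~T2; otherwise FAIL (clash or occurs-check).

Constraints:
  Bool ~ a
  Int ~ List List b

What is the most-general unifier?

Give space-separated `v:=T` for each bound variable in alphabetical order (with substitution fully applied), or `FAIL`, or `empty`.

Answer: FAIL

Derivation:
step 1: unify Bool ~ a  [subst: {-} | 1 pending]
  bind a := Bool
step 2: unify Int ~ List List b  [subst: {a:=Bool} | 0 pending]
  clash: Int vs List List b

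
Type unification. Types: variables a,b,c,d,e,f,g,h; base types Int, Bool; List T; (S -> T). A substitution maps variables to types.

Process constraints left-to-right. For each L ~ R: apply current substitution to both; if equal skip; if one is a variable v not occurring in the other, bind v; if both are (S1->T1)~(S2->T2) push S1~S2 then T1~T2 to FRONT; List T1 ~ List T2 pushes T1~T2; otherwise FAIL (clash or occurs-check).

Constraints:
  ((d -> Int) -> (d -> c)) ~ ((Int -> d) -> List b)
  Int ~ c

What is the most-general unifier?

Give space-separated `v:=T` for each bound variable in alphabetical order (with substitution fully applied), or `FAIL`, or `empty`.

step 1: unify ((d -> Int) -> (d -> c)) ~ ((Int -> d) -> List b)  [subst: {-} | 1 pending]
  -> decompose arrow: push (d -> Int)~(Int -> d), (d -> c)~List b
step 2: unify (d -> Int) ~ (Int -> d)  [subst: {-} | 2 pending]
  -> decompose arrow: push d~Int, Int~d
step 3: unify d ~ Int  [subst: {-} | 3 pending]
  bind d := Int
step 4: unify Int ~ Int  [subst: {d:=Int} | 2 pending]
  -> identical, skip
step 5: unify (Int -> c) ~ List b  [subst: {d:=Int} | 1 pending]
  clash: (Int -> c) vs List b

Answer: FAIL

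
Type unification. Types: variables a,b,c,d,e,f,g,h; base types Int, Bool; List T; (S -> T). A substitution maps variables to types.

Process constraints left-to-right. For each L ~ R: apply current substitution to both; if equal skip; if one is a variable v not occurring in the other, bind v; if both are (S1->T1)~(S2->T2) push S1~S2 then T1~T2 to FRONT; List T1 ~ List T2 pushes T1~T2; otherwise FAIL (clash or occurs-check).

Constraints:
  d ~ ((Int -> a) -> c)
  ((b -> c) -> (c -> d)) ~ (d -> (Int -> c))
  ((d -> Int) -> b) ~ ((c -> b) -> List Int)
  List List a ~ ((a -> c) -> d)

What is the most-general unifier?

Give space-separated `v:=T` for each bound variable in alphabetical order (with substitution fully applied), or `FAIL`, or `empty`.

step 1: unify d ~ ((Int -> a) -> c)  [subst: {-} | 3 pending]
  bind d := ((Int -> a) -> c)
step 2: unify ((b -> c) -> (c -> ((Int -> a) -> c))) ~ (((Int -> a) -> c) -> (Int -> c))  [subst: {d:=((Int -> a) -> c)} | 2 pending]
  -> decompose arrow: push (b -> c)~((Int -> a) -> c), (c -> ((Int -> a) -> c))~(Int -> c)
step 3: unify (b -> c) ~ ((Int -> a) -> c)  [subst: {d:=((Int -> a) -> c)} | 3 pending]
  -> decompose arrow: push b~(Int -> a), c~c
step 4: unify b ~ (Int -> a)  [subst: {d:=((Int -> a) -> c)} | 4 pending]
  bind b := (Int -> a)
step 5: unify c ~ c  [subst: {d:=((Int -> a) -> c), b:=(Int -> a)} | 3 pending]
  -> identical, skip
step 6: unify (c -> ((Int -> a) -> c)) ~ (Int -> c)  [subst: {d:=((Int -> a) -> c), b:=(Int -> a)} | 2 pending]
  -> decompose arrow: push c~Int, ((Int -> a) -> c)~c
step 7: unify c ~ Int  [subst: {d:=((Int -> a) -> c), b:=(Int -> a)} | 3 pending]
  bind c := Int
step 8: unify ((Int -> a) -> Int) ~ Int  [subst: {d:=((Int -> a) -> c), b:=(Int -> a), c:=Int} | 2 pending]
  clash: ((Int -> a) -> Int) vs Int

Answer: FAIL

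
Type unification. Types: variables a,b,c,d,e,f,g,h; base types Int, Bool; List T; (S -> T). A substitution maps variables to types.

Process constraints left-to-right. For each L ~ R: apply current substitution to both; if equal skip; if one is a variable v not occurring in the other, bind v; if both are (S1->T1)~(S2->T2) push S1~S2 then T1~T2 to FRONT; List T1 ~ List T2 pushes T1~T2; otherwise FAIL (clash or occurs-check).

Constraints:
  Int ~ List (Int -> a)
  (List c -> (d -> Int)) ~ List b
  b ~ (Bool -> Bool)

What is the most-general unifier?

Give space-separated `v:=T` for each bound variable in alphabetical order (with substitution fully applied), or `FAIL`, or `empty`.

step 1: unify Int ~ List (Int -> a)  [subst: {-} | 2 pending]
  clash: Int vs List (Int -> a)

Answer: FAIL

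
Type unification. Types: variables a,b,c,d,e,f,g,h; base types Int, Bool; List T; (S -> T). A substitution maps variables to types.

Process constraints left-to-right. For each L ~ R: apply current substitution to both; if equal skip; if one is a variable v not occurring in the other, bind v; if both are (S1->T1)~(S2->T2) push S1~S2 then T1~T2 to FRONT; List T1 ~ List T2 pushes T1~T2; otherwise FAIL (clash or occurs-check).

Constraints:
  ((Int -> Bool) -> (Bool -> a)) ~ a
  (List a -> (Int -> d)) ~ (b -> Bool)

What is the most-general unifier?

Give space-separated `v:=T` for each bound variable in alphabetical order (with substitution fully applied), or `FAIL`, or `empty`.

Answer: FAIL

Derivation:
step 1: unify ((Int -> Bool) -> (Bool -> a)) ~ a  [subst: {-} | 1 pending]
  occurs-check fail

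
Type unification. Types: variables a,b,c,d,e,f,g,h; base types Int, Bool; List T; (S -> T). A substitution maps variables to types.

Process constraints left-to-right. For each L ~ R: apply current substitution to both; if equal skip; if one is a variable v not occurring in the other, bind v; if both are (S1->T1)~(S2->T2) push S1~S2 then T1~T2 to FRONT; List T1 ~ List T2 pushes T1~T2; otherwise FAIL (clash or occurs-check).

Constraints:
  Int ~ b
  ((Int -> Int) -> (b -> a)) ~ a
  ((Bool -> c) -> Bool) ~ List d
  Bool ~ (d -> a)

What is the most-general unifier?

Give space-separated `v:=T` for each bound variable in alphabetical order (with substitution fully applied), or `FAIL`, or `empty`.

step 1: unify Int ~ b  [subst: {-} | 3 pending]
  bind b := Int
step 2: unify ((Int -> Int) -> (Int -> a)) ~ a  [subst: {b:=Int} | 2 pending]
  occurs-check fail

Answer: FAIL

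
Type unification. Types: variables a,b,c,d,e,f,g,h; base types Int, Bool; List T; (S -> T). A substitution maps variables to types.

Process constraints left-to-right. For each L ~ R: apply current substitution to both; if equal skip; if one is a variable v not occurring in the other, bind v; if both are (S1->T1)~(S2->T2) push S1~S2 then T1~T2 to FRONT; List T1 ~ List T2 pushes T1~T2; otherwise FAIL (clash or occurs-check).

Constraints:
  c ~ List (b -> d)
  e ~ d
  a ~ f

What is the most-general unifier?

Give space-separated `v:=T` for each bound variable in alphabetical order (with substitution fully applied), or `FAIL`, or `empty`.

Answer: a:=f c:=List (b -> d) e:=d

Derivation:
step 1: unify c ~ List (b -> d)  [subst: {-} | 2 pending]
  bind c := List (b -> d)
step 2: unify e ~ d  [subst: {c:=List (b -> d)} | 1 pending]
  bind e := d
step 3: unify a ~ f  [subst: {c:=List (b -> d), e:=d} | 0 pending]
  bind a := f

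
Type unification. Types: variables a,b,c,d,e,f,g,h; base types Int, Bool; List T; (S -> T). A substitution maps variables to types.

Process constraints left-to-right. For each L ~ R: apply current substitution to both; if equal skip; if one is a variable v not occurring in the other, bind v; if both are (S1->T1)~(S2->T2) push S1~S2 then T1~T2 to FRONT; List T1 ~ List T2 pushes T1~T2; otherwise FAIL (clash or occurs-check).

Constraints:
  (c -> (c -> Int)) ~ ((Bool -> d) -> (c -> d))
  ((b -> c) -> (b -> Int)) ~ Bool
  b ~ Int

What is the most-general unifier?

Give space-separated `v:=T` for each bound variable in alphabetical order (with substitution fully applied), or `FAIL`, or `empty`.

Answer: FAIL

Derivation:
step 1: unify (c -> (c -> Int)) ~ ((Bool -> d) -> (c -> d))  [subst: {-} | 2 pending]
  -> decompose arrow: push c~(Bool -> d), (c -> Int)~(c -> d)
step 2: unify c ~ (Bool -> d)  [subst: {-} | 3 pending]
  bind c := (Bool -> d)
step 3: unify ((Bool -> d) -> Int) ~ ((Bool -> d) -> d)  [subst: {c:=(Bool -> d)} | 2 pending]
  -> decompose arrow: push (Bool -> d)~(Bool -> d), Int~d
step 4: unify (Bool -> d) ~ (Bool -> d)  [subst: {c:=(Bool -> d)} | 3 pending]
  -> identical, skip
step 5: unify Int ~ d  [subst: {c:=(Bool -> d)} | 2 pending]
  bind d := Int
step 6: unify ((b -> (Bool -> Int)) -> (b -> Int)) ~ Bool  [subst: {c:=(Bool -> d), d:=Int} | 1 pending]
  clash: ((b -> (Bool -> Int)) -> (b -> Int)) vs Bool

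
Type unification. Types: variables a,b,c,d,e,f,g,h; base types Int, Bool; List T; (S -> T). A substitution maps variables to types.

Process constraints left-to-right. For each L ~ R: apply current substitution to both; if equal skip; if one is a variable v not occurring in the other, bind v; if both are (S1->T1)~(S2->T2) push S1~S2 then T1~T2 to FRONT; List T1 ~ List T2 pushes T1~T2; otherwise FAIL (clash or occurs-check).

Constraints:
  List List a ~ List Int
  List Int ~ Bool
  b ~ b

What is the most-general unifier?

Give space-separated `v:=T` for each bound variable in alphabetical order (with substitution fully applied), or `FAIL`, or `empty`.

step 1: unify List List a ~ List Int  [subst: {-} | 2 pending]
  -> decompose List: push List a~Int
step 2: unify List a ~ Int  [subst: {-} | 2 pending]
  clash: List a vs Int

Answer: FAIL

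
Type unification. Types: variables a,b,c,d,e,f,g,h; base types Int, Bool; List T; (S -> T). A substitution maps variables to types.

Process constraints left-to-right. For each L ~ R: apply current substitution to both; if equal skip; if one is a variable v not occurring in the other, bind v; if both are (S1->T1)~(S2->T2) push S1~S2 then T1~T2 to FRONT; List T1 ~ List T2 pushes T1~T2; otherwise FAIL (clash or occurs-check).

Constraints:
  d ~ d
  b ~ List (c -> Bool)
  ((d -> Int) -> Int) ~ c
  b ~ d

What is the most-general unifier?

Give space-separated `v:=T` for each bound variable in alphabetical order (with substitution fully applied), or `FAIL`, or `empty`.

Answer: FAIL

Derivation:
step 1: unify d ~ d  [subst: {-} | 3 pending]
  -> identical, skip
step 2: unify b ~ List (c -> Bool)  [subst: {-} | 2 pending]
  bind b := List (c -> Bool)
step 3: unify ((d -> Int) -> Int) ~ c  [subst: {b:=List (c -> Bool)} | 1 pending]
  bind c := ((d -> Int) -> Int)
step 4: unify List (((d -> Int) -> Int) -> Bool) ~ d  [subst: {b:=List (c -> Bool), c:=((d -> Int) -> Int)} | 0 pending]
  occurs-check fail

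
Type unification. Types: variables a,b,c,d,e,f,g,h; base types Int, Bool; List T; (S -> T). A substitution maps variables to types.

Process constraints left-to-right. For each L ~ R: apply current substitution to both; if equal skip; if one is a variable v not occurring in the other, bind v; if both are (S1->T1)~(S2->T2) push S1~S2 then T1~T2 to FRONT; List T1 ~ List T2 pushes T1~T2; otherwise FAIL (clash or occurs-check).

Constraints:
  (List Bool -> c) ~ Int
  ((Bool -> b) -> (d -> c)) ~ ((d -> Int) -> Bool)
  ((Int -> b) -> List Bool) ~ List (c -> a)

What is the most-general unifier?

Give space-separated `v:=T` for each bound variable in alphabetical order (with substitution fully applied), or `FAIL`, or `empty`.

step 1: unify (List Bool -> c) ~ Int  [subst: {-} | 2 pending]
  clash: (List Bool -> c) vs Int

Answer: FAIL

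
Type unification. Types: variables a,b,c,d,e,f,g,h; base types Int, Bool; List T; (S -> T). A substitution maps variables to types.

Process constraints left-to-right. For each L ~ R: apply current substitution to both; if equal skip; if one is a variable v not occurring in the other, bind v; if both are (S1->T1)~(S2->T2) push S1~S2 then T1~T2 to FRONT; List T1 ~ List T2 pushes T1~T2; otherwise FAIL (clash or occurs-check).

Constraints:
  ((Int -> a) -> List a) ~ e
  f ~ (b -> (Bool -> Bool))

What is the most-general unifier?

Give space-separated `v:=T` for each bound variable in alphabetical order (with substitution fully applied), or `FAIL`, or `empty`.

Answer: e:=((Int -> a) -> List a) f:=(b -> (Bool -> Bool))

Derivation:
step 1: unify ((Int -> a) -> List a) ~ e  [subst: {-} | 1 pending]
  bind e := ((Int -> a) -> List a)
step 2: unify f ~ (b -> (Bool -> Bool))  [subst: {e:=((Int -> a) -> List a)} | 0 pending]
  bind f := (b -> (Bool -> Bool))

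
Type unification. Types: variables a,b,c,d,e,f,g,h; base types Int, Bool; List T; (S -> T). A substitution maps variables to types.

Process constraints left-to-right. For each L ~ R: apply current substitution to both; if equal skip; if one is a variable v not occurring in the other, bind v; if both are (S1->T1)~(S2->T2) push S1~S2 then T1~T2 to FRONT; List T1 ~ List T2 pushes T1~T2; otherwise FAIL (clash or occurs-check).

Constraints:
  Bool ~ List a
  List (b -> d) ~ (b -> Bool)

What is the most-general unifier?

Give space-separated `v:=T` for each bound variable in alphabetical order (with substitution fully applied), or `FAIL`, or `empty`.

step 1: unify Bool ~ List a  [subst: {-} | 1 pending]
  clash: Bool vs List a

Answer: FAIL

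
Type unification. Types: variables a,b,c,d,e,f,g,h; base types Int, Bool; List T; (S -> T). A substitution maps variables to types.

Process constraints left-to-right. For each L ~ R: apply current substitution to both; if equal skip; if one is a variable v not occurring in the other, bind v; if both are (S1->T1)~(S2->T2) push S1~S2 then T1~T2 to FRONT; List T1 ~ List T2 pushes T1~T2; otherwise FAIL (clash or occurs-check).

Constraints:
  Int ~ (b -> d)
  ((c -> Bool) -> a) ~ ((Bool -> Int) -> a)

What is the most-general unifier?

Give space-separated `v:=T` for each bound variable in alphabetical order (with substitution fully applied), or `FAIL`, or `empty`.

Answer: FAIL

Derivation:
step 1: unify Int ~ (b -> d)  [subst: {-} | 1 pending]
  clash: Int vs (b -> d)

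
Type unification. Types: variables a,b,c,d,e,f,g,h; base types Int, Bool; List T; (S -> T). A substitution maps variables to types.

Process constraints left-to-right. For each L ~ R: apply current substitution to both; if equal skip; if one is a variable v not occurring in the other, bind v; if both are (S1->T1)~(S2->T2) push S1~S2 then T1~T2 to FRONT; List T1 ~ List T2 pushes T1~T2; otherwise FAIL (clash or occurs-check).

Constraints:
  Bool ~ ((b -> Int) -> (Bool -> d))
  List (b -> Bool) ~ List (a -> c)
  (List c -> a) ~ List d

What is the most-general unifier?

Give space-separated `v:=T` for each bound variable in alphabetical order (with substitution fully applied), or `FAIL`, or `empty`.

Answer: FAIL

Derivation:
step 1: unify Bool ~ ((b -> Int) -> (Bool -> d))  [subst: {-} | 2 pending]
  clash: Bool vs ((b -> Int) -> (Bool -> d))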